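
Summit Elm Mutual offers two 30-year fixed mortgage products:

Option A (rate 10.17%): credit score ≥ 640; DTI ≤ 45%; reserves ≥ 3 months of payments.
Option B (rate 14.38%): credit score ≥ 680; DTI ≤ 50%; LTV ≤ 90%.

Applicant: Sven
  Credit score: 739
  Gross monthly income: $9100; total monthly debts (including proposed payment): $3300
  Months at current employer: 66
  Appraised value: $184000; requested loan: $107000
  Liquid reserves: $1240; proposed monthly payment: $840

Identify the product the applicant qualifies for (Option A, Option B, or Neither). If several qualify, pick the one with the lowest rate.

Option B

DTI = 3,300/9,100 = 36.3%.
LTV = 107,000/184,000 = 58.2%.
Reserves = 1,240/840 = 1.5 months.
Option A: score 739 ≥ 640; DTI 36.3% ≤ 45%; reserves 1.5 < 3 mo → does not qualify.
Option B: score 739 ≥ 680; DTI 36.3% ≤ 50%; LTV 58.2% ≤ 90% → qualifies.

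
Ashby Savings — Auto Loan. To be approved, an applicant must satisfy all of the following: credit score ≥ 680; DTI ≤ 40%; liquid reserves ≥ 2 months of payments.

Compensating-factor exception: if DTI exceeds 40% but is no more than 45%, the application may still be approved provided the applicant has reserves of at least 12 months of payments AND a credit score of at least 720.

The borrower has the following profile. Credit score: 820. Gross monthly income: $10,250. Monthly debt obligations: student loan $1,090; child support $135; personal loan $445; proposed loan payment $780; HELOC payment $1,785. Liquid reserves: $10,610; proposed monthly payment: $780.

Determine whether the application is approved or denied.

Approved

Credit score 820 ≥ 680 (meets base)
Total debts = (1,090 + 135 + 445 + 780 + 1,785) = 4,235. DTI = 4,235/10,250 = 41.3% > 40% — standard DTI limit exceeded.
Reserves: 10,610 ÷ 780 = 13.6 months (meets 2-month minimum)
41.3% falls in the override range (40%–45%), so the compensating-factor test applies.
Override check — reserves: 13.6 mo (ok); score: 820 (ok).
Both compensating conditions met → exception applies.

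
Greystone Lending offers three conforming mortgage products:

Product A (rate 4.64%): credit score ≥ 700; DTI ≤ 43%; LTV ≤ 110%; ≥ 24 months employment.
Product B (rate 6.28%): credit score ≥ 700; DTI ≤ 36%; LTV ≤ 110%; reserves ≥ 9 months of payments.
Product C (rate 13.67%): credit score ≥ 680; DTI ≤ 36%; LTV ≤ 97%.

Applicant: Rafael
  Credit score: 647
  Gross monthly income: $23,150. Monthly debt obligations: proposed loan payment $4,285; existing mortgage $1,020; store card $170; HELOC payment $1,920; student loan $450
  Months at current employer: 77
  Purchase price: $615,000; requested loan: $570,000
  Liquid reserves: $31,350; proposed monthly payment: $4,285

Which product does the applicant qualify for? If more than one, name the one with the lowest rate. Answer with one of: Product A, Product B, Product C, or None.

None

Total debts = (4,285 + 1,020 + 170 + 1,920 + 450) = 7,845; DTI = 7,845/23,150 = 33.9%.
LTV = 570,000/615,000 = 92.7%.
Reserves = 31,350/4,285 = 7.3 months.
Product A: score 647 < 700; DTI 33.9% ≤ 43%; LTV 92.7% ≤ 110%; employment 77 ≥ 24 mo → does not qualify.
Product B: score 647 < 700; DTI 33.9% ≤ 36%; LTV 92.7% ≤ 110%; reserves 7.3 < 9 mo → does not qualify.
Product C: score 647 < 680; DTI 33.9% ≤ 36%; LTV 92.7% ≤ 97% → does not qualify.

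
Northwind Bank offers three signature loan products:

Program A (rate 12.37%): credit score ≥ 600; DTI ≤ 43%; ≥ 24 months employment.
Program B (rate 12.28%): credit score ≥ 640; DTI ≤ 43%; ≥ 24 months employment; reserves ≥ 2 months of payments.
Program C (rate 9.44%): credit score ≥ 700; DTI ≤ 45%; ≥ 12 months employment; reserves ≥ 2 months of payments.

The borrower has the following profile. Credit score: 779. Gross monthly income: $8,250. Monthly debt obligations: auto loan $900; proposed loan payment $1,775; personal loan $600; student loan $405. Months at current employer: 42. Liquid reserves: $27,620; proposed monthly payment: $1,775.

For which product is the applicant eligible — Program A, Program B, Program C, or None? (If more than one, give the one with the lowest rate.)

Total debts = (900 + 1,775 + 600 + 405) = 3,680; DTI = 3,680/8,250 = 44.6%.
Reserves = 27,620/1,775 = 15.6 months.
Program A: score 779 ≥ 600; DTI 44.6% > 43%; employment 42 ≥ 24 mo → does not qualify.
Program B: score 779 ≥ 640; DTI 44.6% > 43%; employment 42 ≥ 24 mo; reserves 15.6 ≥ 2 mo → does not qualify.
Program C: score 779 ≥ 700; DTI 44.6% ≤ 45%; employment 42 ≥ 12 mo; reserves 15.6 ≥ 2 mo → qualifies.

Program C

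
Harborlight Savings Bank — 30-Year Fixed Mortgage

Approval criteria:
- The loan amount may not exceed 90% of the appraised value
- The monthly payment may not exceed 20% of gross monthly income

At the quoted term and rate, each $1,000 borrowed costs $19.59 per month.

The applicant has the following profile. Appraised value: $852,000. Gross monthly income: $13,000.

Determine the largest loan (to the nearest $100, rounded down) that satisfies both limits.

$132,700

Payment cap: 20% × $13,000 = $2,600/month.
At $19.59 per $1,000, that supports 2,600/19.59 × 1,000 ≈ $132,720 → $132,700.
LTV cap: 90% × $852,000 = $766,800 → $766,800.
Binding constraint: payment-to-income.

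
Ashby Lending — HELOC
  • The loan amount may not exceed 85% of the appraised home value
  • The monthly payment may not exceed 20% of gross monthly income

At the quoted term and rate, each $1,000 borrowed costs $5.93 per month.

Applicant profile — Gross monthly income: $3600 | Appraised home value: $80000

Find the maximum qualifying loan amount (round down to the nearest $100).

$68,000

Payment cap: 20% × $3,600 = $720/month.
At $5.93 per $1,000, that supports 720/5.93 × 1,000 ≈ $121,416 → $121,400.
LTV cap: 85% × $80,000 = $68,000 → $68,000.
Binding constraint: loan-to-value.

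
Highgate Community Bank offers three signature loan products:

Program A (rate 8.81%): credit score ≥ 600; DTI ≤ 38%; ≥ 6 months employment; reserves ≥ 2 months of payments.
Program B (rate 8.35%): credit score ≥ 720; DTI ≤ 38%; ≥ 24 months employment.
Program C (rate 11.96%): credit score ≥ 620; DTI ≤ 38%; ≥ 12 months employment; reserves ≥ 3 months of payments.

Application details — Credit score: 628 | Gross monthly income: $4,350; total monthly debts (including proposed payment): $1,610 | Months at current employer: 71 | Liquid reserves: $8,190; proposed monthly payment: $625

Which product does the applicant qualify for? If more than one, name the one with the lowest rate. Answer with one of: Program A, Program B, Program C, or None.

Program A

DTI = 1,610/4,350 = 37%.
Reserves = 8,190/625 = 13.1 months.
Program A: score 628 ≥ 600; DTI 37% ≤ 38%; employment 71 ≥ 6 mo; reserves 13.1 ≥ 2 mo → qualifies.
Program B: score 628 < 720; DTI 37% ≤ 38%; employment 71 ≥ 24 mo → does not qualify.
Program C: score 628 ≥ 620; DTI 37% ≤ 38%; employment 71 ≥ 12 mo; reserves 13.1 ≥ 3 mo → qualifies.
Qualifying: Program A, Program C. Lowest rate is 8.81% → Program A.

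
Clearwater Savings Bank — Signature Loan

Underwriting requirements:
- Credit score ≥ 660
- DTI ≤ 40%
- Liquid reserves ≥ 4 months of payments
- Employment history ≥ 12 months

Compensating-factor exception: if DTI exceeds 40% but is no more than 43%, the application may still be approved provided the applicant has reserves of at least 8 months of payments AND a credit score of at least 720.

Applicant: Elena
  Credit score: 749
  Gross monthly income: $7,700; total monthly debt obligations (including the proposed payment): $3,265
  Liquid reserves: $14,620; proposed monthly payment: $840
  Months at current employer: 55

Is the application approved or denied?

Approved

Credit score 749 ≥ 660 (meets base)
DTI: 3,265 ÷ 7,700 = 42.4%, over the 40% base limit.
Liquid reserves cover 14,620/840 = 17.4 months — ≥ 4 required
Employment 55 ≥ 12 months
42.4% falls in the override range (40%–43%), so the compensating-factor test applies.
Override check — reserves: 17.4 mo (ok); score: 749 (ok).
Both override conditions satisfied; DTI exception granted.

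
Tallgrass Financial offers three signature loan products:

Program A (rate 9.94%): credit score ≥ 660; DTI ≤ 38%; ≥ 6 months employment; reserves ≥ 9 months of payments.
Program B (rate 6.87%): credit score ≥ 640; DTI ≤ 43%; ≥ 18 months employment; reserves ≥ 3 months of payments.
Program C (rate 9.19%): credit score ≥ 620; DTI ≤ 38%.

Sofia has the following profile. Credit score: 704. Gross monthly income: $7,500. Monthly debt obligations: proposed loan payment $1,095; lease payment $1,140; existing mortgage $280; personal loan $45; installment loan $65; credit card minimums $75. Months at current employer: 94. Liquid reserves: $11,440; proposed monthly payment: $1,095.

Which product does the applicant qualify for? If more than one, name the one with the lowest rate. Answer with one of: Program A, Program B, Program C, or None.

Program B

Total debts = (1,095 + 1,140 + 280 + 45 + 65 + 75) = 2,700; DTI = 2,700/7,500 = 36%.
Reserves = 11,440/1,095 = 10.4 months.
Program A: score 704 ≥ 660; DTI 36% ≤ 38%; employment 94 ≥ 6 mo; reserves 10.4 ≥ 9 mo → qualifies.
Program B: score 704 ≥ 640; DTI 36% ≤ 43%; employment 94 ≥ 18 mo; reserves 10.4 ≥ 3 mo → qualifies.
Program C: score 704 ≥ 620; DTI 36% ≤ 38% → qualifies.
Qualifying: Program A, Program B, Program C. Lowest rate is 6.87% → Program B.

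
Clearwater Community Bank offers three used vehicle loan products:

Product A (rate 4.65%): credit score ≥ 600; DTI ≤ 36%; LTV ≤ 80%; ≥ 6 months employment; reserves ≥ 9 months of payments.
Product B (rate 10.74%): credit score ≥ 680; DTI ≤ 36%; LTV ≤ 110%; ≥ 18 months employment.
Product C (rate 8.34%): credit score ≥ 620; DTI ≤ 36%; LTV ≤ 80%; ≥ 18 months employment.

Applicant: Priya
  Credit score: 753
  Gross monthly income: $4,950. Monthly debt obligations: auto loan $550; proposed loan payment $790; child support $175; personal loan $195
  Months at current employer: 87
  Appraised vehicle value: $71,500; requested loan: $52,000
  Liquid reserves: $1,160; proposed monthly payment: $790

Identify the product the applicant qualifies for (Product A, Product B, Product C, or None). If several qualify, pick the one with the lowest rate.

Total debts = (550 + 790 + 175 + 195) = 1,710; DTI = 1,710/4,950 = 34.5%.
LTV = 52,000/71,500 = 72.7%.
Reserves = 1,160/790 = 1.5 months.
Product A: score 753 ≥ 600; DTI 34.5% ≤ 36%; LTV 72.7% ≤ 80%; employment 87 ≥ 6 mo; reserves 1.5 < 9 mo → does not qualify.
Product B: score 753 ≥ 680; DTI 34.5% ≤ 36%; LTV 72.7% ≤ 110%; employment 87 ≥ 18 mo → qualifies.
Product C: score 753 ≥ 620; DTI 34.5% ≤ 36%; LTV 72.7% ≤ 80%; employment 87 ≥ 18 mo → qualifies.
Qualifying: Product B, Product C. Lowest rate is 8.34% → Product C.

Product C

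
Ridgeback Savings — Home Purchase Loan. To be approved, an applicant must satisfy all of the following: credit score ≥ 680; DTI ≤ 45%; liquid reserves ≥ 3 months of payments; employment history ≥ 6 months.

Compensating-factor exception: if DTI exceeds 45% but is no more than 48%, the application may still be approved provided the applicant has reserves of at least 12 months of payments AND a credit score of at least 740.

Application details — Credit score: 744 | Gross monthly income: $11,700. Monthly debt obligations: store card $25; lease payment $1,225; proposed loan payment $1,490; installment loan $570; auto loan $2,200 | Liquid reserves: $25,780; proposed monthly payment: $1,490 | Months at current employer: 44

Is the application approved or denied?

Credit score 744 ≥ 680 (meets base)
Total debts = (25 + 1,225 + 1,490 + 570 + 2,200) = 5,510. DTI = 5,510/11,700 = 47.1% > 45% — standard DTI limit exceeded.
Liquid reserves cover 25,780/1,490 = 17.3 months — ≥ 3 required
Employment 44 ≥ 6 months
DTI 47.1% is within the 45%–48% exception band; checking compensating factors.
Override check — reserves: 17.3 mo (ok); score: 744 (ok).
Both compensating conditions met → exception applies.

Approved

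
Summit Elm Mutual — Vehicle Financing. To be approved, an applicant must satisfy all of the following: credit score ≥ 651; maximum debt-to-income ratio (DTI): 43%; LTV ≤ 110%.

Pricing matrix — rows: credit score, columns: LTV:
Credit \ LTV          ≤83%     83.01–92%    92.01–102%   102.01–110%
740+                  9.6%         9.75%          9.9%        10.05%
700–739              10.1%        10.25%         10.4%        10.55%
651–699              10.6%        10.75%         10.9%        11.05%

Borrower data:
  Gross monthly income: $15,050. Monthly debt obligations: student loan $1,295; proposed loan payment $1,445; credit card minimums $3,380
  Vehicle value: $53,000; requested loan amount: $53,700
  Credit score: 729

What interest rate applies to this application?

10.4%

Credit score 729 ≥ 651; Total monthly debts = (1,295 + 1,445 + 3,380) = 6,120. Debt-to-income = 6,120/15,050 = 40.7% — meets 43% limit
LTV = 53,700/53,000 = 101.3% ≤ 110%
Score 729 is in the 700–739 band; LTV 101.3% is in the 92.01–102% band → 10.4%.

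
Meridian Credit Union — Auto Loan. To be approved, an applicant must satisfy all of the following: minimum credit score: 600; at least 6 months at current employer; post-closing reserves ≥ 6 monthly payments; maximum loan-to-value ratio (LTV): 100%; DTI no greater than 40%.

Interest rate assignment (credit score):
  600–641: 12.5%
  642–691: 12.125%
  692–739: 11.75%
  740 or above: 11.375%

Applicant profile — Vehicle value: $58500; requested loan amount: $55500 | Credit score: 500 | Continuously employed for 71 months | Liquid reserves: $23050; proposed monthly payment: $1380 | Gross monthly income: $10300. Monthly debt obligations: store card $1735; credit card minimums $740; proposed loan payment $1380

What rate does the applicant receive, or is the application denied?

Denied

Credit score 500 < 600 (below minimum)
Total monthly debts = (1,735 + 740 + 1,380) = 3,855. DTI: 3,855 ÷ 10,300 = 37.4%, within the 40% cap
Reserves: 23,050 ÷ 1,380 = 16.7 months (meets 6-month minimum)
LTV: 55,500 ÷ 58,500 = 94.9%, within 100% cap
Employment 71 ≥ 6 months
Not all requirements met → denied.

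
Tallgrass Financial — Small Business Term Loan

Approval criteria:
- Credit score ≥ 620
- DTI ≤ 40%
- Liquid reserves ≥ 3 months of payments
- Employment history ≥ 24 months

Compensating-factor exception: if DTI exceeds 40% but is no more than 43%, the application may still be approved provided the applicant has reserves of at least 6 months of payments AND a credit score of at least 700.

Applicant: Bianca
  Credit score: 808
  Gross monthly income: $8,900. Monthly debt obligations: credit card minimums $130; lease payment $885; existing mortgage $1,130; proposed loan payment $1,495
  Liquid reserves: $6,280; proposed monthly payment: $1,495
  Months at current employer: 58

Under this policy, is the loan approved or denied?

Denied

Credit score 808 ≥ 620 (meets base)
Total debts = (130 + 885 + 1,130 + 1,495) = 3,640. DTI: 3,640 ÷ 8,900 = 40.9%, over the 40% base limit.
Reserves: 6,280 ÷ 1,495 = 4.2 months (meets 3-month minimum)
Employment 58 ≥ 24 months
40.9% falls in the override range (40%–43%), so the compensating-factor test applies.
Override check — reserves: 4.2 mo (short of 6); score: 808 (ok).
Compensating-factor requirement not fully met.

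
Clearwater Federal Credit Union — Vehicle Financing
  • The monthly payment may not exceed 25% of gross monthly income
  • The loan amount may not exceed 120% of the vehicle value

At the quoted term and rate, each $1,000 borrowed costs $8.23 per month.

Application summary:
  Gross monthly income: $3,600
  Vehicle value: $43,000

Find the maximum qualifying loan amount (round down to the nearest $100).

Payment cap: 25% × $3,600 = $900/month.
At $8.23 per $1,000, that supports 900/8.23 × 1,000 ≈ $109,356 → $109,300.
LTV cap: 120% × $43,000 = $51,600 → $51,600.
Binding constraint: loan-to-value.

$51,600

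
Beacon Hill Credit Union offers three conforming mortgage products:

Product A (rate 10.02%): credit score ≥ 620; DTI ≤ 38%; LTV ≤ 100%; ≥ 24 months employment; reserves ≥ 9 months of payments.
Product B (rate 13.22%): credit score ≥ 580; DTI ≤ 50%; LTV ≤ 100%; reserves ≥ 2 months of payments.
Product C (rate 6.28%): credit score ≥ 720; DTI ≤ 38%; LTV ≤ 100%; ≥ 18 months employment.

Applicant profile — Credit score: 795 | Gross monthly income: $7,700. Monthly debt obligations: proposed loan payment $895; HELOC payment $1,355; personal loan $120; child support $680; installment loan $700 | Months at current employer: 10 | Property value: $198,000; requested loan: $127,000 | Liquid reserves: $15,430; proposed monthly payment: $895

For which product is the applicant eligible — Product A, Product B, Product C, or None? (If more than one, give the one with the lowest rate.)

Total debts = (895 + 1,355 + 120 + 680 + 700) = 3,750; DTI = 3,750/7,700 = 48.7%.
LTV = 127,000/198,000 = 64.1%.
Reserves = 15,430/895 = 17.2 months.
Product A: score 795 ≥ 620; DTI 48.7% > 38%; LTV 64.1% ≤ 100%; employment 10 < 24 mo; reserves 17.2 ≥ 9 mo → does not qualify.
Product B: score 795 ≥ 580; DTI 48.7% ≤ 50%; LTV 64.1% ≤ 100%; reserves 17.2 ≥ 2 mo → qualifies.
Product C: score 795 ≥ 720; DTI 48.7% > 38%; LTV 64.1% ≤ 100%; employment 10 < 18 mo → does not qualify.

Product B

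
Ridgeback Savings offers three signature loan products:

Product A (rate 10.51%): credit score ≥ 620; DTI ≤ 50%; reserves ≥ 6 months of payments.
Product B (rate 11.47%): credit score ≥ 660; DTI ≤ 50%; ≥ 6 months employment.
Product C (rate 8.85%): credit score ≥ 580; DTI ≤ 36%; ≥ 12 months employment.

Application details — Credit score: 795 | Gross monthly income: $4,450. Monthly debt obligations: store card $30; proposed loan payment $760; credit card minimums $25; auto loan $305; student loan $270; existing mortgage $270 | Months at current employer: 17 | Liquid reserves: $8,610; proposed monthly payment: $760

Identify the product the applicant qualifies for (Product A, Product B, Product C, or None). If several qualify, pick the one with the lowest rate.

Total debts = (30 + 760 + 25 + 305 + 270 + 270) = 1,660; DTI = 1,660/4,450 = 37.3%.
Reserves = 8,610/760 = 11.3 months.
Product A: score 795 ≥ 620; DTI 37.3% ≤ 50%; reserves 11.3 ≥ 6 mo → qualifies.
Product B: score 795 ≥ 660; DTI 37.3% ≤ 50%; employment 17 ≥ 6 mo → qualifies.
Product C: score 795 ≥ 580; DTI 37.3% > 36%; employment 17 ≥ 12 mo → does not qualify.
Qualifying: Product A, Product B. Lowest rate is 10.51% → Product A.

Product A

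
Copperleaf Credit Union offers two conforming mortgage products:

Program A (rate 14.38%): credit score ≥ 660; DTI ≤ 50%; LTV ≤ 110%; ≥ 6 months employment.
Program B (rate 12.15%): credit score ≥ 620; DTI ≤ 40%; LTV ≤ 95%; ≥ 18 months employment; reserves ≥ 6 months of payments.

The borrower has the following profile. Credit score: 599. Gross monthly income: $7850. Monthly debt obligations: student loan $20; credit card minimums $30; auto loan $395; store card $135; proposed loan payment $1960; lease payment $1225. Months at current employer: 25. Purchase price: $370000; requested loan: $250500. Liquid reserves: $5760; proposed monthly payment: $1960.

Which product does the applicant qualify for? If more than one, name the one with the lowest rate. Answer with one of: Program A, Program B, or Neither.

Neither

Total debts = (20 + 30 + 395 + 135 + 1,960 + 1,225) = 3,765; DTI = 3,765/7,850 = 48%.
LTV = 250,500/370,000 = 67.7%.
Reserves = 5,760/1,960 = 2.9 months.
Program A: score 599 < 660; DTI 48% ≤ 50%; LTV 67.7% ≤ 110%; employment 25 ≥ 6 mo → does not qualify.
Program B: score 599 < 620; DTI 48% > 40%; LTV 67.7% ≤ 95%; employment 25 ≥ 18 mo; reserves 2.9 < 6 mo → does not qualify.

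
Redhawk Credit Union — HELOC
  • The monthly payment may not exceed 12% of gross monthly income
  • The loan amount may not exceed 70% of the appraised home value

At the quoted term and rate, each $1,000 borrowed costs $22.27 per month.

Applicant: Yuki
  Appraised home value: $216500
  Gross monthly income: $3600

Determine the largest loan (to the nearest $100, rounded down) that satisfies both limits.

Payment cap: 12% × $3,600 = $432/month.
At $22.27 per $1,000, that supports 432/22.27 × 1,000 ≈ $19,398 → $19,300.
LTV cap: 70% × $216,500 = $151,550 → $151,500.
Binding constraint: payment-to-income.

$19,300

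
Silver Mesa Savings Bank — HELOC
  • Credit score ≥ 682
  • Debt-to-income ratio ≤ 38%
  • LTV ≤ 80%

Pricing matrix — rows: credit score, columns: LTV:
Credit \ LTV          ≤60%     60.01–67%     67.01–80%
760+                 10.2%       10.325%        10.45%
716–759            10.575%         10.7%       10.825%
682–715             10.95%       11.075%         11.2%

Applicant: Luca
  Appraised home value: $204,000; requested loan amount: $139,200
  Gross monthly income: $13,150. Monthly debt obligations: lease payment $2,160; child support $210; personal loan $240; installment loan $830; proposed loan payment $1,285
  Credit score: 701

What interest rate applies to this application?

11.2%

Credit score 701 ≥ 682; Total monthly debts = (2,160 + 210 + 240 + 830 + 1,285) = 4,725. Debt-to-income = 4,725/13,150 = 35.9% — meets 38% limit
LTV = 139,200/204,000 = 68.2% ≤ 80%
Row: 701 falls in 682–715. Column: 68.2% falls in 67.01–80%. Rate = 11.2%.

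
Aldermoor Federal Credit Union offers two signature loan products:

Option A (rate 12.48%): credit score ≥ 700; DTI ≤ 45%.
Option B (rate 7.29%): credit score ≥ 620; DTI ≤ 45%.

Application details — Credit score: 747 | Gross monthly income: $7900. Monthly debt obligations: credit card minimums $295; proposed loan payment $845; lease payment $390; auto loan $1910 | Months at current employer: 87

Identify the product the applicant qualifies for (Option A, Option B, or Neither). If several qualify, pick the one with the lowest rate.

Option B

Total debts = (295 + 845 + 390 + 1,910) = 3,440; DTI = 3,440/7,900 = 43.5%.
Option A: score 747 ≥ 700; DTI 43.5% ≤ 45% → qualifies.
Option B: score 747 ≥ 620; DTI 43.5% ≤ 45% → qualifies.
Qualifying: Option A, Option B. Lowest rate is 7.29% → Option B.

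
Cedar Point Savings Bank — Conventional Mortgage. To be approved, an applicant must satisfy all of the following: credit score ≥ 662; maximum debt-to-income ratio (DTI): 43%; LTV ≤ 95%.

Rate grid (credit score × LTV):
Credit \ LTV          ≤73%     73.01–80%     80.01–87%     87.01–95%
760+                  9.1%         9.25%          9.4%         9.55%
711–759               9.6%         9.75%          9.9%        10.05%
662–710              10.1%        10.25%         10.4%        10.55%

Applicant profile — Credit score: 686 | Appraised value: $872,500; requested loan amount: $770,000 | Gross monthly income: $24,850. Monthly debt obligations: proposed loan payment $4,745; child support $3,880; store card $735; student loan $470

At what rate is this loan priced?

10.55%

Credit score 686 ≥ 662; Total monthly debts = (4,745 + 3,880 + 735 + 470) = 9,830. Debt-to-income = 9,830/24,850 = 39.6% — meets 43% limit
LTV = 770,000/872,500 = 88.3% ≤ 95%
Credit 686 → row 662–710; LTV 88.3% → column 87.01–95%. Grid cell → 10.55%.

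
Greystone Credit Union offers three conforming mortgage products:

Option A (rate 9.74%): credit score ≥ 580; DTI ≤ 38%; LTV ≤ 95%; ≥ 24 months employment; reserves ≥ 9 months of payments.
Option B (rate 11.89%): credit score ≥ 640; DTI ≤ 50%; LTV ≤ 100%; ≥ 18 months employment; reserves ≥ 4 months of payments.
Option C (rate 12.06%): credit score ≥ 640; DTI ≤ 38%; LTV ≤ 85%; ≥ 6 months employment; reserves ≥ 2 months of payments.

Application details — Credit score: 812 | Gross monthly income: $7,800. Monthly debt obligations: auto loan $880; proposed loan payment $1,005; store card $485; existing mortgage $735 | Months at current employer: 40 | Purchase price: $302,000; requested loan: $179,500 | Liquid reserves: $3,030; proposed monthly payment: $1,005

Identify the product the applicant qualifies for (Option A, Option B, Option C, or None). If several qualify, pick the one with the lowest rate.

None

Total debts = (880 + 1,005 + 485 + 735) = 3,105; DTI = 3,105/7,800 = 39.8%.
LTV = 179,500/302,000 = 59.4%.
Reserves = 3,030/1,005 = 3.0 months.
Option A: score 812 ≥ 580; DTI 39.8% > 38%; LTV 59.4% ≤ 95%; employment 40 ≥ 24 mo; reserves 3.0 < 9 mo → does not qualify.
Option B: score 812 ≥ 640; DTI 39.8% ≤ 50%; LTV 59.4% ≤ 100%; employment 40 ≥ 18 mo; reserves 3.0 < 4 mo → does not qualify.
Option C: score 812 ≥ 640; DTI 39.8% > 38%; LTV 59.4% ≤ 85%; employment 40 ≥ 6 mo; reserves 3.0 ≥ 2 mo → does not qualify.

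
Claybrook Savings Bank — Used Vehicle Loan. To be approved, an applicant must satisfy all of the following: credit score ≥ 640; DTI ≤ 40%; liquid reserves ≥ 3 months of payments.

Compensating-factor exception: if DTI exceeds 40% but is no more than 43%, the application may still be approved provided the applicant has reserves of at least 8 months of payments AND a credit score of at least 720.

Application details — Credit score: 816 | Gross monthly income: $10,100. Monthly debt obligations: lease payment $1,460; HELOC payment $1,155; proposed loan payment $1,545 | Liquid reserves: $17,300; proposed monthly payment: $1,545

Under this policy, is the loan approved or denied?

Approved

Credit score 816 ≥ 640 (meets base)
Total debts = (1,460 + 1,155 + 1,545) = 4,160. DTI = 4,160/10,100 = 41.2% > 40% — standard DTI limit exceeded.
Reserves = 17,300/1,545 = 11.2 months ≥ 3
DTI 41.2% is within the 40%–43% exception band; checking compensating factors.
Override check — reserves: 11.2 mo (ok); score: 816 (ok).
Both override conditions satisfied; DTI exception granted.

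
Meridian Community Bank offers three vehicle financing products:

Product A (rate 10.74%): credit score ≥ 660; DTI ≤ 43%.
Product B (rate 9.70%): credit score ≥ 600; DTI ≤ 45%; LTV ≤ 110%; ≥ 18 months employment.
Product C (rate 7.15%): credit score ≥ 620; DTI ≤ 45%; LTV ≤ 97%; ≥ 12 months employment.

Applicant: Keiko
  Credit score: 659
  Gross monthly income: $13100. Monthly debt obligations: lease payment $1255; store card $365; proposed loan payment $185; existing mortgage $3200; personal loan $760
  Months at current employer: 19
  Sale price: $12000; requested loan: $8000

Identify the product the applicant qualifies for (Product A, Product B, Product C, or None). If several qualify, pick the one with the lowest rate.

Product C

Total debts = (1,255 + 365 + 185 + 3,200 + 760) = 5,765; DTI = 5,765/13,100 = 44%.
LTV = 8,000/12,000 = 66.7%.
Product A: score 659 < 660; DTI 44% > 43% → does not qualify.
Product B: score 659 ≥ 600; DTI 44% ≤ 45%; LTV 66.7% ≤ 110%; employment 19 ≥ 18 mo → qualifies.
Product C: score 659 ≥ 620; DTI 44% ≤ 45%; LTV 66.7% ≤ 97%; employment 19 ≥ 12 mo → qualifies.
Qualifying: Product B, Product C. Lowest rate is 7.15% → Product C.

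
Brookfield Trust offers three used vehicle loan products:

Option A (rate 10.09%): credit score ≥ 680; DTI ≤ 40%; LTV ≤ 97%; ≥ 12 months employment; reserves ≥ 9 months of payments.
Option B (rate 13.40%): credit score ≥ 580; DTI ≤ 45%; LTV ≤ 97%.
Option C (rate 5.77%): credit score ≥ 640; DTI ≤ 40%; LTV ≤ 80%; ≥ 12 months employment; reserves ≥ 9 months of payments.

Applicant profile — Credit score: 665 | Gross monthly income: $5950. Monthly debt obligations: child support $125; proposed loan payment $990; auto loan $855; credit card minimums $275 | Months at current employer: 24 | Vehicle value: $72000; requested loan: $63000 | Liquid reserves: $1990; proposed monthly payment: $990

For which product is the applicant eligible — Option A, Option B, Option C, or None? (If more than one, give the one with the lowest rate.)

Total debts = (125 + 990 + 855 + 275) = 2,245; DTI = 2,245/5,950 = 37.7%.
LTV = 63,000/72,000 = 87.5%.
Reserves = 1,990/990 = 2.0 months.
Option A: score 665 < 680; DTI 37.7% ≤ 40%; LTV 87.5% ≤ 97%; employment 24 ≥ 12 mo; reserves 2.0 < 9 mo → does not qualify.
Option B: score 665 ≥ 580; DTI 37.7% ≤ 45%; LTV 87.5% ≤ 97% → qualifies.
Option C: score 665 ≥ 640; DTI 37.7% ≤ 40%; LTV 87.5% > 80%; employment 24 ≥ 12 mo; reserves 2.0 < 9 mo → does not qualify.

Option B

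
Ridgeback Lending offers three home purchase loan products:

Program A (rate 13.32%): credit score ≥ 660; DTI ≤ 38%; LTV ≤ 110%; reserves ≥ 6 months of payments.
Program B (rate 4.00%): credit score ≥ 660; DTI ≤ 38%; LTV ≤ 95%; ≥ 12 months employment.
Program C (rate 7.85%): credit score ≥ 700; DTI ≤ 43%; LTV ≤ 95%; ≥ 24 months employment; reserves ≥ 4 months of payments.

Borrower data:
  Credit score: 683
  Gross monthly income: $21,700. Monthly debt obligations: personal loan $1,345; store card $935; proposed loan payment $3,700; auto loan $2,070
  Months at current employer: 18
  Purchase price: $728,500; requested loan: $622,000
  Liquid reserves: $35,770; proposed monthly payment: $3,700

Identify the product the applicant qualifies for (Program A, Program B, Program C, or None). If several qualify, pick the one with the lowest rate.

Program B

Total debts = (1,345 + 935 + 3,700 + 2,070) = 8,050; DTI = 8,050/21,700 = 37.1%.
LTV = 622,000/728,500 = 85.4%.
Reserves = 35,770/3,700 = 9.7 months.
Program A: score 683 ≥ 660; DTI 37.1% ≤ 38%; LTV 85.4% ≤ 110%; reserves 9.7 ≥ 6 mo → qualifies.
Program B: score 683 ≥ 660; DTI 37.1% ≤ 38%; LTV 85.4% ≤ 95%; employment 18 ≥ 12 mo → qualifies.
Program C: score 683 < 700; DTI 37.1% ≤ 43%; LTV 85.4% ≤ 95%; employment 18 < 24 mo; reserves 9.7 ≥ 4 mo → does not qualify.
Qualifying: Program A, Program B. Lowest rate is 4.00% → Program B.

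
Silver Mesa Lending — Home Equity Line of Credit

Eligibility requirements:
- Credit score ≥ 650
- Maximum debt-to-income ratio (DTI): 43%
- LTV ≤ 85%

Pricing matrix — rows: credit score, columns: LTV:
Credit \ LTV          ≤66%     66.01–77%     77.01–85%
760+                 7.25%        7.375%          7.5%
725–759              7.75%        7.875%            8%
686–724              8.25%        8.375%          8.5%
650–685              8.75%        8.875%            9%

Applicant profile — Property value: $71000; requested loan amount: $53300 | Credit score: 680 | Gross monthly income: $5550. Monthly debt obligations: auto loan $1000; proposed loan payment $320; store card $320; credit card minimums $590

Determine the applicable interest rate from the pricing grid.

8.875%

Credit score 680 ≥ 650; Total monthly debts = (1,000 + 320 + 320 + 590) = 2,230. DTI = 2,230/5,550 = 40.2% ≤ 43%
LTV: 53,300 ÷ 71,000 = 75.1%, within 85% cap
Credit 680 → row 650–685; LTV 75.1% → column 66.01–77%. Grid cell → 8.875%.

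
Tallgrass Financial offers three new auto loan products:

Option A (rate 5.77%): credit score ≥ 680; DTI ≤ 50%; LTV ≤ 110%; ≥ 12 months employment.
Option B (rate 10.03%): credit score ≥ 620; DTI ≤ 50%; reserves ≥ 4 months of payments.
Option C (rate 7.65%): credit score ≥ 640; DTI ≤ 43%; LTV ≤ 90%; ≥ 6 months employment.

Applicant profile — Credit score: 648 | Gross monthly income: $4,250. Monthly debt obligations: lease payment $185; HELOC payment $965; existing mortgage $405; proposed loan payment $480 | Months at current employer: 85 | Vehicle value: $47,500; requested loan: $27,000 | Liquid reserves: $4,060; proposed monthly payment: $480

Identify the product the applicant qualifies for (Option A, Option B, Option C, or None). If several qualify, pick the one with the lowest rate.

Total debts = (185 + 965 + 405 + 480) = 2,035; DTI = 2,035/4,250 = 47.9%.
LTV = 27,000/47,500 = 56.8%.
Reserves = 4,060/480 = 8.5 months.
Option A: score 648 < 680; DTI 47.9% ≤ 50%; LTV 56.8% ≤ 110%; employment 85 ≥ 12 mo → does not qualify.
Option B: score 648 ≥ 620; DTI 47.9% ≤ 50%; reserves 8.5 ≥ 4 mo → qualifies.
Option C: score 648 ≥ 640; DTI 47.9% > 43%; LTV 56.8% ≤ 90%; employment 85 ≥ 6 mo → does not qualify.

Option B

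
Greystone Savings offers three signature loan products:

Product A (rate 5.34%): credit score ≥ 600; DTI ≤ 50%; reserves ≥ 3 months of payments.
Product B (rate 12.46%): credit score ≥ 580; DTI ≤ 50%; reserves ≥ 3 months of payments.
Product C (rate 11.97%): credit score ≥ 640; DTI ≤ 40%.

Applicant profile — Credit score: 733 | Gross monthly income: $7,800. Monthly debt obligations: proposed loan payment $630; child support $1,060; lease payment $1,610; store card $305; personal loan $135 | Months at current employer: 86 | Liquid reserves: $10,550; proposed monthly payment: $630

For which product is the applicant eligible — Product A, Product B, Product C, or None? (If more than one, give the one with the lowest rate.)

Product A

Total debts = (630 + 1,060 + 1,610 + 305 + 135) = 3,740; DTI = 3,740/7,800 = 47.9%.
Reserves = 10,550/630 = 16.7 months.
Product A: score 733 ≥ 600; DTI 47.9% ≤ 50%; reserves 16.7 ≥ 3 mo → qualifies.
Product B: score 733 ≥ 580; DTI 47.9% ≤ 50%; reserves 16.7 ≥ 3 mo → qualifies.
Product C: score 733 ≥ 640; DTI 47.9% > 40% → does not qualify.
Qualifying: Product A, Product B. Lowest rate is 5.34% → Product A.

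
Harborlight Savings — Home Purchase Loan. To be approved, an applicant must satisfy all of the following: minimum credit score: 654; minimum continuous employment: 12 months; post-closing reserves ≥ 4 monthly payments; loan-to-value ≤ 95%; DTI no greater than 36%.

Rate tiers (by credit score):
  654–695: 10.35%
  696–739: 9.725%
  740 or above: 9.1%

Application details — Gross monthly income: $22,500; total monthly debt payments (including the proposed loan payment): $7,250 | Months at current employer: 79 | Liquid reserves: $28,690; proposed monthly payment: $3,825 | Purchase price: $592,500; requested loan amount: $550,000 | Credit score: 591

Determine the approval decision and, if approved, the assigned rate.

Credit score 591 < 654 (below minimum)
LTV = 550,000/592,500 = 92.8% ≤ 95%
Liquid reserves cover 28,690/3,825 = 7.5 months — ≥ 4 required
Employment 79 ≥ 12 months
DTI: 7,250 ÷ 22,500 = 32.2%, within the 36% cap
Not all requirements met → denied.

Denied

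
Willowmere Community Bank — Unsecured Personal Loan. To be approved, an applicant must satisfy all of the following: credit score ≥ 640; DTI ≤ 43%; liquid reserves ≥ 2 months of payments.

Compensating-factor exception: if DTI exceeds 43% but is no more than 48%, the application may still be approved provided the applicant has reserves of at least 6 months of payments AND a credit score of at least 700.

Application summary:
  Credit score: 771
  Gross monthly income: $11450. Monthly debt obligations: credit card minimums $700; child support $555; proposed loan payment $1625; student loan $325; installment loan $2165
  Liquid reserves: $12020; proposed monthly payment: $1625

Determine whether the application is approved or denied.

Credit score 771 ≥ 640 (meets base)
Total debts = (700 + 555 + 1,625 + 325 + 2,165) = 5,370. DTI = 5,370/11,450 = 46.9% > 43% — standard DTI limit exceeded.
Reserves = 12,020/1,625 = 7.4 months ≥ 2
DTI 46.9% is within the 43%–48% exception band; checking compensating factors.
Override check — reserves: 7.4 mo (ok); score: 771 (ok).
Both override conditions satisfied; DTI exception granted.

Approved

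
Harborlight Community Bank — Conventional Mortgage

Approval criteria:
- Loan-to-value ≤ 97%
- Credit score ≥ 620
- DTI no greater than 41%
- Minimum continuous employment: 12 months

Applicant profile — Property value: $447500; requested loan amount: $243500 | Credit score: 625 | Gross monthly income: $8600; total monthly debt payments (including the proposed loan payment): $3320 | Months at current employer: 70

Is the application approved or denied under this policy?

Approved

LTV = 243,500/447,500 = 54.4% ≤ 97%
Credit score 625 ≥ 620 (meets)
DTI: 3,320 ÷ 8,600 = 38.6%, within the 41% cap
Employment 70 ≥ 12 months
All criteria satisfied.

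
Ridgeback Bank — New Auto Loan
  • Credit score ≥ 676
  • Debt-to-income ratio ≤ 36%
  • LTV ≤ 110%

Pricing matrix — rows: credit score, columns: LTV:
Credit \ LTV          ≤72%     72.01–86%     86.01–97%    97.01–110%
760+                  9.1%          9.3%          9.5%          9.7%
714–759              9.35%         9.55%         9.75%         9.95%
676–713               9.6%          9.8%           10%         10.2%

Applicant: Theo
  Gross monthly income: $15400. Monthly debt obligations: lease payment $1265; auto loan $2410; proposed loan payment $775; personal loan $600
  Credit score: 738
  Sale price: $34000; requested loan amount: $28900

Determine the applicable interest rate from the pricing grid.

Credit score 738 ≥ 676; Total monthly debts = (1,265 + 2,410 + 775 + 600) = 5,050. DTI: 5,050 ÷ 15,400 = 32.8%, within the 36% cap
LTV = 28,900/34,000 = 85% ≤ 110%
Credit 738 → row 714–759; LTV 85% → column 72.01–86%. Grid cell → 9.55%.

9.55%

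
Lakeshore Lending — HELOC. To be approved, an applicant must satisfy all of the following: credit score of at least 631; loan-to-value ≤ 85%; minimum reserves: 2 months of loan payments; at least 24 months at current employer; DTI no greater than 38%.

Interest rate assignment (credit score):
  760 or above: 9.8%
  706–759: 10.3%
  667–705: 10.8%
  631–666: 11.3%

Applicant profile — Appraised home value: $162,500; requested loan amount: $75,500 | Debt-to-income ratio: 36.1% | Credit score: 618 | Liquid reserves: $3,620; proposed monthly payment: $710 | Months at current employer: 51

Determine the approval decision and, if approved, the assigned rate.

Denied

Credit score 618 < 631 (below minimum)
LTV = 75,500/162,500 = 46.5% ≤ 85%
Employment 51 ≥ 24 months
Reserves: 3,620 ÷ 710 = 5.1 months (meets 2-month minimum)
DTI 36.1% is within the 38% limit
Not all requirements met → denied.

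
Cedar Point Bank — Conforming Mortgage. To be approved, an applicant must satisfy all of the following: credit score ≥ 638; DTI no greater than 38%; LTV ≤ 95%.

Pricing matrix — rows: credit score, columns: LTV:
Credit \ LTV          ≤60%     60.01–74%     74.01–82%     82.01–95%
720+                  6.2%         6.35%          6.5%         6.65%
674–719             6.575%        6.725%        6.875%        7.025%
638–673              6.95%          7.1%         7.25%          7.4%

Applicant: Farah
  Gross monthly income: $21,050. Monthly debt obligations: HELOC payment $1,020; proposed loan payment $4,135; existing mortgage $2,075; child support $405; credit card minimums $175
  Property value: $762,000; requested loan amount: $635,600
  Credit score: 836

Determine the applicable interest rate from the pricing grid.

Credit score 836 ≥ 638; Total monthly debts = (1,020 + 4,135 + 2,075 + 405 + 175) = 7,810. DTI: 7,810 ÷ 21,050 = 37.1%, within the 38% cap
LTV: 635,600 ÷ 762,000 = 83.4%, within 95% cap
Score 836 is in the 720+ band; LTV 83.4% is in the 82.01–95% band → 6.65%.

6.65%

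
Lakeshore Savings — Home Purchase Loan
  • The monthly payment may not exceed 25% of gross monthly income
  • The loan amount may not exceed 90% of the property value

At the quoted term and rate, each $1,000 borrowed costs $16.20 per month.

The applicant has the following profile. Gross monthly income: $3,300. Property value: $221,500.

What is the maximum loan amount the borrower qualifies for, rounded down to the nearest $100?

Payment cap: 25% × $3,300 = $825/month.
At $16.20 per $1,000, that supports 825/16.20 × 1,000 ≈ $50,925 → $50,900.
LTV cap: 90% × $221,500 = $199,350 → $199,300.
Binding constraint: payment-to-income.

$50,900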